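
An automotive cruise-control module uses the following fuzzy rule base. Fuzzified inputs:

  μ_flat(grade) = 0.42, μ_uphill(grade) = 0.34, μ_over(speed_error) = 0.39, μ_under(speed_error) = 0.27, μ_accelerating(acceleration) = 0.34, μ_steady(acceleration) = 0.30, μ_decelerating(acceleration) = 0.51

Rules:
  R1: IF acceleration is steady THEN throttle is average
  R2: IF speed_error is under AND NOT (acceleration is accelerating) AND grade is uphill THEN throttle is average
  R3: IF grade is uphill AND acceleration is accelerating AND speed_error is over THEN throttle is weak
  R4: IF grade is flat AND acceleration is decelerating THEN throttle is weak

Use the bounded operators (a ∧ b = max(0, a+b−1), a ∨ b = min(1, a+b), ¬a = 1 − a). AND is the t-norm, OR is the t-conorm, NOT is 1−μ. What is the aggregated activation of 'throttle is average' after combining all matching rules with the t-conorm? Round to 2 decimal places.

0.30

R1: steady=0.30 → w = 0.30
R2: under=0.27, ¬accelerating=1−0.34=0.66, uphill=0.34; AND[max(0, a+b−1)] → w = 0.00
R3: uphill=0.34, accelerating=0.34, over=0.39; AND[max(0, a+b−1)] → w = 0.00
R4: flat=0.42, decelerating=0.51; AND[max(0, a+b−1)] → w = 0.00
Rules with consequent 'average': {R1, R2} → strengths 0.30, 0.00
Aggregate via t-conorm [min(1, a+b)]: 0.30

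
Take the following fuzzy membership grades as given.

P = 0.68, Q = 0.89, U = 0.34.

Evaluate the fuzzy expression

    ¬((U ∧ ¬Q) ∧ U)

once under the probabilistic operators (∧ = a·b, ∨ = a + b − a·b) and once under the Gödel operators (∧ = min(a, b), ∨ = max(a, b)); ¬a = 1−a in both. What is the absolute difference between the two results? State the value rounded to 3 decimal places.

0.097

Under probabilistic:
  ¬Q = 1 − 0.8900 = 0.1100
  U ∧ ¬Q = a·b on (0.3400, 0.1100) = 0.0374
  (U ∧ ¬Q) ∧ U = a·b on (0.0374, 0.3400) = 0.0127
  ¬((U ∧ ¬Q) ∧ U) = 1 − 0.0127 = 0.9873
  → value = 0.9873
Under Gödel:
  ¬Q = 1 − 0.89 = 0.11
  U ∧ ¬Q = min(a, b) on (0.34, 0.11) = 0.11
  (U ∧ ¬Q) ∧ U = min(a, b) on (0.11, 0.34) = 0.11
  ¬((U ∧ ¬Q) ∧ U) = 1 − 0.11 = 0.89
  → value = 0.8900
|0.9873 − 0.8900| = 0.097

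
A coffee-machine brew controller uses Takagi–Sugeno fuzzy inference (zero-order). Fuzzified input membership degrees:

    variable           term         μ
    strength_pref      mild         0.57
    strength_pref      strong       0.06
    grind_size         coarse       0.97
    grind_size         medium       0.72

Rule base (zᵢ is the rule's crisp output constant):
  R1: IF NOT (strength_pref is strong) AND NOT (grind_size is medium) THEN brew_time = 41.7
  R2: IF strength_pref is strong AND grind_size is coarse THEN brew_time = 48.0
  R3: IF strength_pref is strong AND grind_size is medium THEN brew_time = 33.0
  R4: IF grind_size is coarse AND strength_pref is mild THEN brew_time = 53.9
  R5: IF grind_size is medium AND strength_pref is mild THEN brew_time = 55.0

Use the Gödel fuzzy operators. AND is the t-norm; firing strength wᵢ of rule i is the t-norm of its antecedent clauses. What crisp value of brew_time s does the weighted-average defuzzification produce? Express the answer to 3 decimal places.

R1 (z=41.7): ¬strong=1−0.06=0.94, ¬medium=1−0.72=0.28; AND[min(a, b)] → w = 0.28
R2 (z=48.0): strong=0.06, coarse=0.97; AND[min(a, b)] → w = 0.06
R3 (z=33.0): strong=0.06, medium=0.72; AND[min(a, b)] → w = 0.06
R4 (z=53.9): coarse=0.97, mild=0.57; AND[min(a, b)] → w = 0.57
R5 (z=55.0): medium=0.72, mild=0.57; AND[min(a, b)] → w = 0.57
Weighted average = (0.28·41.7 + 0.06·48.0 + 0.06·33.0 + 0.57·53.9 + 0.57·55.0) / (0.28 + 0.06 + 0.06 + 0.57 + 0.57)
  = 78.6090 / 1.5400 = 51.045

51.045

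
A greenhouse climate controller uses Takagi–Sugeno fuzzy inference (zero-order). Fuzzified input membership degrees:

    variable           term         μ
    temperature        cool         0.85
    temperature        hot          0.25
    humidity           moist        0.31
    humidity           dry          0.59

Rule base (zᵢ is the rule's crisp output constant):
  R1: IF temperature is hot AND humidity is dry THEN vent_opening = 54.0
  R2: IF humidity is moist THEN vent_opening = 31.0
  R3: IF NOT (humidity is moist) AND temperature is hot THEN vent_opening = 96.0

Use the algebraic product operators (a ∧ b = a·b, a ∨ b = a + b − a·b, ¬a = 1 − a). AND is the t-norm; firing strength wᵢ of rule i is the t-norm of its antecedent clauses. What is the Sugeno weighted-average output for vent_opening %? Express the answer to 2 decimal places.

R1 (z=54.0): hot=0.25, dry=0.59; AND[a·b] → w = 0.1475
R2 (z=31.0): moist=0.31 → w = 0.3100
R3 (z=96.0): ¬moist=1−0.31=0.69, hot=0.25; AND[a·b] → w = 0.1725
Weighted average = (0.1475·54.0 + 0.3100·31.0 + 0.1725·96.0) / (0.1475 + 0.3100 + 0.1725)
  = 34.1350 / 0.6300 = 54.18

54.18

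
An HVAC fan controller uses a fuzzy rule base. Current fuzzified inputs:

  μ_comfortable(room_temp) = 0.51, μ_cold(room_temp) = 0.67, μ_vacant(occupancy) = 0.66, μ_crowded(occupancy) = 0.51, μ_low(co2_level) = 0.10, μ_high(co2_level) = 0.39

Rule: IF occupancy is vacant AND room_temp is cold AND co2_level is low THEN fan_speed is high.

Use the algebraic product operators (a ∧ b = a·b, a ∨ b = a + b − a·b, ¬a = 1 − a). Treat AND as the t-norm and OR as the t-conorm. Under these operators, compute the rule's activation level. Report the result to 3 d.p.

firing strength: vacant=0.66, cold=0.67, low=0.10; AND[a·b] → w = 0.0442

0.044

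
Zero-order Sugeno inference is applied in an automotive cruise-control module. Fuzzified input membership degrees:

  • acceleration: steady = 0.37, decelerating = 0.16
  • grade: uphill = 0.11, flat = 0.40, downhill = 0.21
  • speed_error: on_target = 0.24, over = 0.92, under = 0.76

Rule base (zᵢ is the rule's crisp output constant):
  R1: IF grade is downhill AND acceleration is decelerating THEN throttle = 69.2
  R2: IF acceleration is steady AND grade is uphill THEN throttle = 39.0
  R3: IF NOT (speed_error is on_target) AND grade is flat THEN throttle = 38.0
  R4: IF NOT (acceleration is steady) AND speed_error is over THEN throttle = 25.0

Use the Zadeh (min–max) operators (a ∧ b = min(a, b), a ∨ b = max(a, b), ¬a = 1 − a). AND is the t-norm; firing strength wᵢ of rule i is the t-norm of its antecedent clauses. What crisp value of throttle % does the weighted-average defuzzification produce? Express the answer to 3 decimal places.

35.625

R1 (z=69.2): downhill=0.21, decelerating=0.16; AND[min(a, b)] → w = 0.16
R2 (z=39.0): steady=0.37, uphill=0.11; AND[min(a, b)] → w = 0.11
R3 (z=38.0): ¬on_target=1−0.24=0.76, flat=0.40; AND[min(a, b)] → w = 0.40
R4 (z=25.0): ¬steady=1−0.37=0.63, over=0.92; AND[min(a, b)] → w = 0.63
Weighted average = (0.16·69.2 + 0.11·39.0 + 0.40·38.0 + 0.63·25.0) / (0.16 + 0.11 + 0.40 + 0.63)
  = 46.3120 / 1.3000 = 35.625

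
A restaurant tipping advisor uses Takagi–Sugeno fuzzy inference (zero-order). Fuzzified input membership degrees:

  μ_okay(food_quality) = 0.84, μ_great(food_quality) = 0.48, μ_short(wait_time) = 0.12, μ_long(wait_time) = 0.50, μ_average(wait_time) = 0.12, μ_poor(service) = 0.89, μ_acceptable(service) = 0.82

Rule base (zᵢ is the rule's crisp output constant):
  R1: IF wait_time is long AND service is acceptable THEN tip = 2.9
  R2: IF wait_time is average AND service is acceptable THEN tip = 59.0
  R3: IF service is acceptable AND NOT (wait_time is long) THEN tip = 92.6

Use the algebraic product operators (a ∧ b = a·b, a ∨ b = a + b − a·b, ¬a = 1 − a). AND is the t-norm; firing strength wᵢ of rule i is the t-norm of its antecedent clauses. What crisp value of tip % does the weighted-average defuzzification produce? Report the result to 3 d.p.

48.955

R1 (z=2.9): long=0.50, acceptable=0.82; AND[a·b] → w = 0.4100
R2 (z=59.0): average=0.12, acceptable=0.82; AND[a·b] → w = 0.0984
R3 (z=92.6): acceptable=0.82, ¬long=1−0.50=0.50; AND[a·b] → w = 0.4100
Weighted average = (0.4100·2.9 + 0.0984·59.0 + 0.4100·92.6) / (0.4100 + 0.0984 + 0.4100)
  = 44.9606 / 0.9184 = 48.955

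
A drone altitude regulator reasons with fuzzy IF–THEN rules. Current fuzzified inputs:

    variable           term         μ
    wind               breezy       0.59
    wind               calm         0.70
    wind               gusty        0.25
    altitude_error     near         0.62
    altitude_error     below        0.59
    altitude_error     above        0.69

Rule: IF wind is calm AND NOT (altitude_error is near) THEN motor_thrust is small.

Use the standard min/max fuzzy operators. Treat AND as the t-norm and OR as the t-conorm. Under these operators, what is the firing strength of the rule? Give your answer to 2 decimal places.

0.38

firing strength: calm=0.70, ¬near=1−0.62=0.38; AND[min(a, b)] → w = 0.38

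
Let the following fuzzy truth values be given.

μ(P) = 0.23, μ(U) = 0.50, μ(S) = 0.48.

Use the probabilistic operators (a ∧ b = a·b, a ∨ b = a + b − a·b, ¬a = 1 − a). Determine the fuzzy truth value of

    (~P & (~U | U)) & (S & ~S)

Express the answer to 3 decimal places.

~P = 1 − 0.2300 = 0.7700
~U = 1 − 0.5000 = 0.5000
~U | U = a + b − a·b on (0.5000, 0.5000) = 0.7500
~P & (~U | U) = a·b on (0.7700, 0.7500) = 0.5775
~S = 1 − 0.4800 = 0.5200
S & ~S = a·b on (0.4800, 0.5200) = 0.2496
(~P & (~U | U)) & (S & ~S) = a·b on (0.5775, 0.2496) = 0.1441

0.144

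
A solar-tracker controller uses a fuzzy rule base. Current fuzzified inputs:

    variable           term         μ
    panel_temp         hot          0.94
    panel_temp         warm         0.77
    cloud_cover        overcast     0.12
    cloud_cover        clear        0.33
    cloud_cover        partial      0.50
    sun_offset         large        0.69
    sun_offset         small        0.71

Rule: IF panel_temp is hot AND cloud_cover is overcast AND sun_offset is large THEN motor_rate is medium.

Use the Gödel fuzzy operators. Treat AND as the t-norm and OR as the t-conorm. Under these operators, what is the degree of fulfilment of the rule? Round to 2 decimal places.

0.12

firing strength: hot=0.94, overcast=0.12, large=0.69; AND[min(a, b)] → w = 0.12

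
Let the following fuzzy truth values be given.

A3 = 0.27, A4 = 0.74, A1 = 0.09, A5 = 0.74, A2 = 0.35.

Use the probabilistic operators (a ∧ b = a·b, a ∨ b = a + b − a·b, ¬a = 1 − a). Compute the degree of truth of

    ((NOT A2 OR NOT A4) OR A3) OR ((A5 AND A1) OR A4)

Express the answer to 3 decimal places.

0.954

NOT A2 = 1 − 0.3500 = 0.6500
NOT A4 = 1 − 0.7400 = 0.2600
NOT A2 OR NOT A4 = a + b − a·b on (0.6500, 0.2600) = 0.7410
(NOT A2 OR NOT A4) OR A3 = a + b − a·b on (0.7410, 0.2700) = 0.8109
A5 AND A1 = a·b on (0.7400, 0.0900) = 0.0666
(A5 AND A1) OR A4 = a + b − a·b on (0.0666, 0.7400) = 0.7573
((NOT A2 OR NOT A4) OR A3) OR ((A5 AND A1) OR A4) = a + b − a·b on (0.8109, 0.7573) = 0.9541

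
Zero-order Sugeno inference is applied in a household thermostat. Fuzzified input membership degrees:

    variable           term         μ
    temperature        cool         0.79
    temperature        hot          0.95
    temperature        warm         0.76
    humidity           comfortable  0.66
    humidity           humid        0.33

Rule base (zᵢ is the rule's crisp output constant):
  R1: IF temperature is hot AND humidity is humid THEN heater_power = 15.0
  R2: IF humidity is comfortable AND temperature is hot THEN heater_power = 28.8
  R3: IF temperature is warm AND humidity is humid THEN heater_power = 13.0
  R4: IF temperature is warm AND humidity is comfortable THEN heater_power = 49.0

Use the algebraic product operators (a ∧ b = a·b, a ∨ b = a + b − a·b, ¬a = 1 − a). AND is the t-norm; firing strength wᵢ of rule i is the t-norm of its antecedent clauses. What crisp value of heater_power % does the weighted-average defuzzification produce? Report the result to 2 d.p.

29.89

R1 (z=15.0): hot=0.95, humid=0.33; AND[a·b] → w = 0.3135
R2 (z=28.8): comfortable=0.66, hot=0.95; AND[a·b] → w = 0.6270
R3 (z=13.0): warm=0.76, humid=0.33; AND[a·b] → w = 0.2508
R4 (z=49.0): warm=0.76, comfortable=0.66; AND[a·b] → w = 0.5016
Weighted average = (0.3135·15.0 + 0.6270·28.8 + 0.2508·13.0 + 0.5016·49.0) / (0.3135 + 0.6270 + 0.2508 + 0.5016)
  = 50.5989 / 1.6929 = 29.89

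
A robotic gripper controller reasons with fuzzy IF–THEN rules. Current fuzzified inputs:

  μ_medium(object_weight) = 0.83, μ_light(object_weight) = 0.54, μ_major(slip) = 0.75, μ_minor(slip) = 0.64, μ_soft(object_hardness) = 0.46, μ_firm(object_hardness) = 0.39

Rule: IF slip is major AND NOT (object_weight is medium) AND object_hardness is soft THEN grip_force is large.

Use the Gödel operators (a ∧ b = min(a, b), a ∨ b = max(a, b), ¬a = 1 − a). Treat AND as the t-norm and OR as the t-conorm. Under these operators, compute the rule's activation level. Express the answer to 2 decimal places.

firing strength: major=0.75, ¬medium=1−0.83=0.17, soft=0.46; AND[min(a, b)] → w = 0.17

0.17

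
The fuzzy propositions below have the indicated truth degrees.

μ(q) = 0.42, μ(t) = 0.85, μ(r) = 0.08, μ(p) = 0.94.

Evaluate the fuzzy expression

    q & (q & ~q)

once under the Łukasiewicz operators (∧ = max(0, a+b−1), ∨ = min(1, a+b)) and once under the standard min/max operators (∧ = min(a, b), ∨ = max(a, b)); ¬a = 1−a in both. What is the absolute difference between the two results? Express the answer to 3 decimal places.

Under Łukasiewicz:
  ~q = 1 − 0.42 = 0.58
  q & ~q = max(0, a+b−1) on (0.42, 0.58) = 0.00
  q & (q & ~q) = max(0, a+b−1) on (0.42, 0.00) = 0.00
  → value = 0.0000
Under standard min/max:
  ~q = 1 − 0.42 = 0.58
  q & ~q = min(a, b) on (0.42, 0.58) = 0.42
  q & (q & ~q) = min(a, b) on (0.42, 0.42) = 0.42
  → value = 0.4200
|0.0000 − 0.4200| = 0.420

0.420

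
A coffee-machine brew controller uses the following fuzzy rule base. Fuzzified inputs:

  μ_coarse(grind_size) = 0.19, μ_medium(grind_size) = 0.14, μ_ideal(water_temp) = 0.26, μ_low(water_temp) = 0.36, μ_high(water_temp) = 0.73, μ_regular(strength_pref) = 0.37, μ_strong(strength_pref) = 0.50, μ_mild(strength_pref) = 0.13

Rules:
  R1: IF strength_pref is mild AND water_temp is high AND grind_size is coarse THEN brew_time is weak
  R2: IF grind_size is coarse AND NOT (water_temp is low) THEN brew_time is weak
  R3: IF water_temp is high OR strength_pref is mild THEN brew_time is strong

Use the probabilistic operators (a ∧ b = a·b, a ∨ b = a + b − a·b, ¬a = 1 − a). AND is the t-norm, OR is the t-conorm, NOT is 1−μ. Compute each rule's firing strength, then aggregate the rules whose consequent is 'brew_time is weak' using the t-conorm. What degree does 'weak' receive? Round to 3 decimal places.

R1: mild=0.13, high=0.73, coarse=0.19; AND[a·b] → w = 0.0180
R2: coarse=0.19, ¬low=1−0.36=0.64; AND[a·b] → w = 0.1216
R3: high=0.73, mild=0.13; OR[a + b − a·b] → w = 0.7651
Rules with consequent 'weak': {R1, R2} → strengths 0.0180, 0.1216
Aggregate via t-conorm [a + b − a·b]: 0.1374

0.137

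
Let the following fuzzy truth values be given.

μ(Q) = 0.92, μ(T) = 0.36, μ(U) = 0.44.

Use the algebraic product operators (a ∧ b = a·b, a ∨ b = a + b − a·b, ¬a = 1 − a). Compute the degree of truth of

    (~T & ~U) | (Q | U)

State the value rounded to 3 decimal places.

~T = 1 − 0.3600 = 0.6400
~U = 1 − 0.4400 = 0.5600
~T & ~U = a·b on (0.6400, 0.5600) = 0.3584
Q | U = a + b − a·b on (0.9200, 0.4400) = 0.9552
(~T & ~U) | (Q | U) = a + b − a·b on (0.3584, 0.9552) = 0.9713

0.971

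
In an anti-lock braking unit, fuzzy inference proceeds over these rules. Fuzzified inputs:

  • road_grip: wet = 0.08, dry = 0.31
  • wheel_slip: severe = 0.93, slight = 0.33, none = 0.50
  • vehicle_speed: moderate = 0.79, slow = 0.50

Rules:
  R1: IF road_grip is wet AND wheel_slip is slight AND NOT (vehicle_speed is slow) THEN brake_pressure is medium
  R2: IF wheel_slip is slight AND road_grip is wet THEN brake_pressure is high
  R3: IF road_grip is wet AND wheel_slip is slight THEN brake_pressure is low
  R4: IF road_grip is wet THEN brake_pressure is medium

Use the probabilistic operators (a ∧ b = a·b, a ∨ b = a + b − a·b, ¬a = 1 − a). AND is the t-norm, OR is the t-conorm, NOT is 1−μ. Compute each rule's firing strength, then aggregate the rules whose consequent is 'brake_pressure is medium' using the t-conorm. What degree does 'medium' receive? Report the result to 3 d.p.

R1: wet=0.08, slight=0.33, ¬slow=1−0.50=0.50; AND[a·b] → w = 0.0132
R2: slight=0.33, wet=0.08; AND[a·b] → w = 0.0264
R3: wet=0.08, slight=0.33; AND[a·b] → w = 0.0264
R4: wet=0.08 → w = 0.0800
Rules with consequent 'medium': {R1, R4} → strengths 0.0132, 0.0800
Aggregate via t-conorm [a + b − a·b]: 0.0921

0.092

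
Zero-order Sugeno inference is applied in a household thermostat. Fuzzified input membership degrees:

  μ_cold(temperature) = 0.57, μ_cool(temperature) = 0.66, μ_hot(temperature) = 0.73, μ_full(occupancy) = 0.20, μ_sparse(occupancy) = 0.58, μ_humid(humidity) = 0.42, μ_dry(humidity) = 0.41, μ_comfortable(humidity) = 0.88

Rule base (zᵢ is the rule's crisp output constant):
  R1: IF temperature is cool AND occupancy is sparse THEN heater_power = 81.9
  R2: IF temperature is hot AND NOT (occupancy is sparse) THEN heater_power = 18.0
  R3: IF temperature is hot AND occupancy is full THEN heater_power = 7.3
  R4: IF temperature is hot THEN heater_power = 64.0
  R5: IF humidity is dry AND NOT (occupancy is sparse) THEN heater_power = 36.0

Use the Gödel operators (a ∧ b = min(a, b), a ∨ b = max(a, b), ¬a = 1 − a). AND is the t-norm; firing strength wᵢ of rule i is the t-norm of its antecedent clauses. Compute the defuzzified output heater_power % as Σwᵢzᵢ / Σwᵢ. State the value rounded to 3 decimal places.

50.428

R1 (z=81.9): cool=0.66, sparse=0.58; AND[min(a, b)] → w = 0.58
R2 (z=18.0): hot=0.73, ¬sparse=1−0.58=0.42; AND[min(a, b)] → w = 0.42
R3 (z=7.3): hot=0.73, full=0.20; AND[min(a, b)] → w = 0.20
R4 (z=64.0): hot=0.73 → w = 0.73
R5 (z=36.0): dry=0.41, ¬sparse=1−0.58=0.42; AND[min(a, b)] → w = 0.41
Weighted average = (0.58·81.9 + 0.42·18.0 + 0.20·7.3 + 0.73·64.0 + 0.41·36.0) / (0.58 + 0.42 + 0.20 + 0.73 + 0.41)
  = 118.0020 / 2.3400 = 50.428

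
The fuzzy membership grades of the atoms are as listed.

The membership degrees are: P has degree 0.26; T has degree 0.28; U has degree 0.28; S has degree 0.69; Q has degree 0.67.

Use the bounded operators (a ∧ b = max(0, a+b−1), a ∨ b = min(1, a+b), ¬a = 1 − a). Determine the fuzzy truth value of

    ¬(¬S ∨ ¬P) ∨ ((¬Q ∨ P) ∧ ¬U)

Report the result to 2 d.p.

0.31

¬S = 1 − 0.69 = 0.31
¬P = 1 − 0.26 = 0.74
¬S ∨ ¬P = min(1, a+b) on (0.31, 0.74) = 1.00
¬(¬S ∨ ¬P) = 1 − 1.00 = 0.00
¬Q = 1 − 0.67 = 0.33
¬Q ∨ P = min(1, a+b) on (0.33, 0.26) = 0.59
¬U = 1 − 0.28 = 0.72
(¬Q ∨ P) ∧ ¬U = max(0, a+b−1) on (0.59, 0.72) = 0.31
¬(¬S ∨ ¬P) ∨ ((¬Q ∨ P) ∧ ¬U) = min(1, a+b) on (0.00, 0.31) = 0.31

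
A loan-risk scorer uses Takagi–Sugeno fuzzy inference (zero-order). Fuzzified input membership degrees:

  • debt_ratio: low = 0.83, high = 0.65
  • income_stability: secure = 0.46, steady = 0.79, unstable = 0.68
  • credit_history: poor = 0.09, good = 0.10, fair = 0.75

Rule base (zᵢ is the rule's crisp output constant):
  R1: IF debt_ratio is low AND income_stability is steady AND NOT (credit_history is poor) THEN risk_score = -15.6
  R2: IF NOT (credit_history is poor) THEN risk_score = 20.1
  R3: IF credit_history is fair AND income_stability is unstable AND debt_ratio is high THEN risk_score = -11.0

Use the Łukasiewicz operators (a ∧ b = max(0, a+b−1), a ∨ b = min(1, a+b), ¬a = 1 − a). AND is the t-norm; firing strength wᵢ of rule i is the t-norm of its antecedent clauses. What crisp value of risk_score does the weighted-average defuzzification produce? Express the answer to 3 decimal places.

R1 (z=-15.6): low=0.83, steady=0.79, ¬poor=1−0.09=0.91; AND[max(0, a+b−1)] → w = 0.53
R2 (z=20.1): ¬poor=1−0.09=0.91 → w = 0.91
R3 (z=-11.0): fair=0.75, unstable=0.68, high=0.65; AND[max(0, a+b−1)] → w = 0.08
Weighted average = (0.53·-15.6 + 0.91·20.1 + 0.08·-11.0) / (0.53 + 0.91 + 0.08)
  = 9.1430 / 1.5200 = 6.015

6.015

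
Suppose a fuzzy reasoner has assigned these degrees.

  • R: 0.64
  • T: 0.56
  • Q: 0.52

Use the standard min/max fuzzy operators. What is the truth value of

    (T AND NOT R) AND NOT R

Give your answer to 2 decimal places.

NOT R = 1 − 0.64 = 0.36
T AND NOT R = min(a, b) on (0.56, 0.36) = 0.36
NOT R = 1 − 0.64 = 0.36
(T AND NOT R) AND NOT R = min(a, b) on (0.36, 0.36) = 0.36

0.36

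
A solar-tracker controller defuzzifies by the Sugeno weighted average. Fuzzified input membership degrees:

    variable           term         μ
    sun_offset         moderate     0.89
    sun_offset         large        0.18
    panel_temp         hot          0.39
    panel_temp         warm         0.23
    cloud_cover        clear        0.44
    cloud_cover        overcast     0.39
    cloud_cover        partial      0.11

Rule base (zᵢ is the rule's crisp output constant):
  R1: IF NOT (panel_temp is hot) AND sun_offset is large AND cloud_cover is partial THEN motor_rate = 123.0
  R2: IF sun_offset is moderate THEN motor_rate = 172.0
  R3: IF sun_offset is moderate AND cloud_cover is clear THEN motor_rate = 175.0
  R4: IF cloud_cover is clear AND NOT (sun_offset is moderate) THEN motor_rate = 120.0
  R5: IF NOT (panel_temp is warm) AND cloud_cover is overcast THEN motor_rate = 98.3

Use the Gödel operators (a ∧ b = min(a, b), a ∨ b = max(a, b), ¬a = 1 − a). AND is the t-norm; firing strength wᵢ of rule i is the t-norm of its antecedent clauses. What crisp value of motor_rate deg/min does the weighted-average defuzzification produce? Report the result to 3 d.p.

152.138

R1 (z=123.0): ¬hot=1−0.39=0.61, large=0.18, partial=0.11; AND[min(a, b)] → w = 0.11
R2 (z=172.0): moderate=0.89 → w = 0.89
R3 (z=175.0): moderate=0.89, clear=0.44; AND[min(a, b)] → w = 0.44
R4 (z=120.0): clear=0.44, ¬moderate=1−0.89=0.11; AND[min(a, b)] → w = 0.11
R5 (z=98.3): ¬warm=1−0.23=0.77, overcast=0.39; AND[min(a, b)] → w = 0.39
Weighted average = (0.11·123.0 + 0.89·172.0 + 0.44·175.0 + 0.11·120.0 + 0.39·98.3) / (0.11 + 0.89 + 0.44 + 0.11 + 0.39)
  = 295.1470 / 1.9400 = 152.138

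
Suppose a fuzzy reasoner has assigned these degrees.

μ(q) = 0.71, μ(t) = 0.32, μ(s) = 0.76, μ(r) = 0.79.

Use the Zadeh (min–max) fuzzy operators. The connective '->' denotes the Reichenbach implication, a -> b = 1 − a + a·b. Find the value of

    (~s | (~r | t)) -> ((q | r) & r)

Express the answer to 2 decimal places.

0.93

~s = 1 − 0.76 = 0.24
~r = 1 − 0.79 = 0.21
~r | t = max(a, b) on (0.21, 0.32) = 0.32
~s | (~r | t) = max(a, b) on (0.24, 0.32) = 0.32
q | r = max(a, b) on (0.71, 0.79) = 0.79
(q | r) & r = min(a, b) on (0.79, 0.79) = 0.79
(~s | (~r | t)) -> ((q | r) & r)  [Reichenbach: 1 − a + a·b] with a=0.32, b=0.79 → 0.93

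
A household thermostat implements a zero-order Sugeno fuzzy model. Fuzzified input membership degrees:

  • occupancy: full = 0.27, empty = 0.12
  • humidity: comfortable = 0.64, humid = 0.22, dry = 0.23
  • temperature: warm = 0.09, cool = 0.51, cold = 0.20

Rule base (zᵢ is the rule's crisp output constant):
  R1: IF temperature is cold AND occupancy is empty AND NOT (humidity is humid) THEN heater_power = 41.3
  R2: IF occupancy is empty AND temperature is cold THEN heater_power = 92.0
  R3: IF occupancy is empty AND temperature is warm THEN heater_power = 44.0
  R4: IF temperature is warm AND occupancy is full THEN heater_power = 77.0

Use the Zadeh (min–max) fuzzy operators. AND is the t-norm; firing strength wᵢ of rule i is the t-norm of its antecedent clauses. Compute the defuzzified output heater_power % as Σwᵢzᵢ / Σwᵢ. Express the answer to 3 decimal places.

R1 (z=41.3): cold=0.20, empty=0.12, ¬humid=1−0.22=0.78; AND[min(a, b)] → w = 0.12
R2 (z=92.0): empty=0.12, cold=0.20; AND[min(a, b)] → w = 0.12
R3 (z=44.0): empty=0.12, warm=0.09; AND[min(a, b)] → w = 0.09
R4 (z=77.0): warm=0.09, full=0.27; AND[min(a, b)] → w = 0.09
Weighted average = (0.12·41.3 + 0.12·92.0 + 0.09·44.0 + 0.09·77.0) / (0.12 + 0.12 + 0.09 + 0.09)
  = 26.8860 / 0.4200 = 64.014

64.014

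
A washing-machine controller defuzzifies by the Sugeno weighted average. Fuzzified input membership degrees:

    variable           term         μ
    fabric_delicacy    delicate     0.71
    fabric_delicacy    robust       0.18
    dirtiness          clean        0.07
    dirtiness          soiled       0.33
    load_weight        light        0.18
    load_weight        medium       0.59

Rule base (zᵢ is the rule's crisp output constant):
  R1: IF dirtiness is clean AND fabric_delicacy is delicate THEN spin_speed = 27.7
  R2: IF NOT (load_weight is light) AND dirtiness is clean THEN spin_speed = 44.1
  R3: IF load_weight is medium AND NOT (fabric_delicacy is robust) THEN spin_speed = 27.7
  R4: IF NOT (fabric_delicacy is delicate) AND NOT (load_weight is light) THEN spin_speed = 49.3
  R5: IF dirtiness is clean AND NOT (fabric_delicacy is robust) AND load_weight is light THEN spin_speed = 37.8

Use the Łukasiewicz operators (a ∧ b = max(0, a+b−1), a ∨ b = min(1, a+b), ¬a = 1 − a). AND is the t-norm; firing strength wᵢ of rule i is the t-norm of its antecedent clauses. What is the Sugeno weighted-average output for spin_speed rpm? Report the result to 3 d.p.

R1 (z=27.7): clean=0.07, delicate=0.71; AND[max(0, a+b−1)] → w = 0.00
R2 (z=44.1): ¬light=1−0.18=0.82, clean=0.07; AND[max(0, a+b−1)] → w = 0.00
R3 (z=27.7): medium=0.59, ¬robust=1−0.18=0.82; AND[max(0, a+b−1)] → w = 0.41
R4 (z=49.3): ¬delicate=1−0.71=0.29, ¬light=1−0.18=0.82; AND[max(0, a+b−1)] → w = 0.11
R5 (z=37.8): clean=0.07, ¬robust=1−0.18=0.82, light=0.18; AND[max(0, a+b−1)] → w = 0.00
Weighted average = (0.00·27.7 + 0.00·44.1 + 0.41·27.7 + 0.11·49.3 + 0.00·37.8) / (0.00 + 0.00 + 0.41 + 0.11 + 0.00)
  = 16.7800 / 0.5200 = 32.269

32.269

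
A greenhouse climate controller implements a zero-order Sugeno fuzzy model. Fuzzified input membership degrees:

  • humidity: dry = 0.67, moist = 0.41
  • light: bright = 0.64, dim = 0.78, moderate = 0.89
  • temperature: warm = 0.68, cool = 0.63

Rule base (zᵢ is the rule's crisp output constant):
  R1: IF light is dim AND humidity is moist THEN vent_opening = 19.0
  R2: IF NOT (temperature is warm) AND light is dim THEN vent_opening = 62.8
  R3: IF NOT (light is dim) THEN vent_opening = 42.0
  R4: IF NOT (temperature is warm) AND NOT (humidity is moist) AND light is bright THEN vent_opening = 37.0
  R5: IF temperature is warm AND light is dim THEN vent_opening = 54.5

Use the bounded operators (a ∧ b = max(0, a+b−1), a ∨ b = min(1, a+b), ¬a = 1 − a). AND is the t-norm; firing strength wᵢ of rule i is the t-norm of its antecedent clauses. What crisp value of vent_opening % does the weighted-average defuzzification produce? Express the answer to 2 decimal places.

45.57

R1 (z=19.0): dim=0.78, moist=0.41; AND[max(0, a+b−1)] → w = 0.19
R2 (z=62.8): ¬warm=1−0.68=0.32, dim=0.78; AND[max(0, a+b−1)] → w = 0.10
R3 (z=42.0): ¬dim=1−0.78=0.22 → w = 0.22
R4 (z=37.0): ¬warm=1−0.68=0.32, ¬moist=1−0.41=0.59, bright=0.64; AND[max(0, a+b−1)] → w = 0.00
R5 (z=54.5): warm=0.68, dim=0.78; AND[max(0, a+b−1)] → w = 0.46
Weighted average = (0.19·19.0 + 0.10·62.8 + 0.22·42.0 + 0.00·37.0 + 0.46·54.5) / (0.19 + 0.10 + 0.22 + 0.00 + 0.46)
  = 44.2000 / 0.9700 = 45.57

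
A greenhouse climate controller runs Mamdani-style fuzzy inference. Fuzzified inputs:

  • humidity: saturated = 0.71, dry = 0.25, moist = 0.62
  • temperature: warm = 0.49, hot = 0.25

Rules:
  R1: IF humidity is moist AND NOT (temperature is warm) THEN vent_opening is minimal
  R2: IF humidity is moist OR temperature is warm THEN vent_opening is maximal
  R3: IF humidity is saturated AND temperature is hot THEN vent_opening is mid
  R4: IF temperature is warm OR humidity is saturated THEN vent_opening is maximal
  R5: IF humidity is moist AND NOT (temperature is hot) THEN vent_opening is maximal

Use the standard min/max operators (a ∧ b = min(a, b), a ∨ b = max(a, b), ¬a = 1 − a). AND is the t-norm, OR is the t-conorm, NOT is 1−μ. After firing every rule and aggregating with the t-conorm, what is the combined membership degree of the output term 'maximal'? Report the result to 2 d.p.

R1: moist=0.62, ¬warm=1−0.49=0.51; AND[min(a, b)] → w = 0.51
R2: moist=0.62, warm=0.49; OR[max(a, b)] → w = 0.62
R3: saturated=0.71, hot=0.25; AND[min(a, b)] → w = 0.25
R4: warm=0.49, saturated=0.71; OR[max(a, b)] → w = 0.71
R5: moist=0.62, ¬hot=1−0.25=0.75; AND[min(a, b)] → w = 0.62
Rules with consequent 'maximal': {R2, R4, R5} → strengths 0.62, 0.71, 0.62
Aggregate via t-conorm [max(a, b)]: 0.71

0.71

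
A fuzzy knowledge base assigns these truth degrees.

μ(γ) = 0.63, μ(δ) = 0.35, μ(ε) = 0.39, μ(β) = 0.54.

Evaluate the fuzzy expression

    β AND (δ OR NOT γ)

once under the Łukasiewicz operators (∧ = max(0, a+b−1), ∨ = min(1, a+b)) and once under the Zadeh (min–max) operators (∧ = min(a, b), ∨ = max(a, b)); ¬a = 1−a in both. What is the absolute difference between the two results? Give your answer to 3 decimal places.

Under Łukasiewicz:
  NOT γ = 1 − 0.63 = 0.37
  δ OR NOT γ = min(1, a+b) on (0.35, 0.37) = 0.72
  β AND (δ OR NOT γ) = max(0, a+b−1) on (0.54, 0.72) = 0.26
  → value = 0.2600
Under Zadeh (min–max):
  NOT γ = 1 − 0.63 = 0.37
  δ OR NOT γ = max(a, b) on (0.35, 0.37) = 0.37
  β AND (δ OR NOT γ) = min(a, b) on (0.54, 0.37) = 0.37
  → value = 0.3700
|0.2600 − 0.3700| = 0.110

0.110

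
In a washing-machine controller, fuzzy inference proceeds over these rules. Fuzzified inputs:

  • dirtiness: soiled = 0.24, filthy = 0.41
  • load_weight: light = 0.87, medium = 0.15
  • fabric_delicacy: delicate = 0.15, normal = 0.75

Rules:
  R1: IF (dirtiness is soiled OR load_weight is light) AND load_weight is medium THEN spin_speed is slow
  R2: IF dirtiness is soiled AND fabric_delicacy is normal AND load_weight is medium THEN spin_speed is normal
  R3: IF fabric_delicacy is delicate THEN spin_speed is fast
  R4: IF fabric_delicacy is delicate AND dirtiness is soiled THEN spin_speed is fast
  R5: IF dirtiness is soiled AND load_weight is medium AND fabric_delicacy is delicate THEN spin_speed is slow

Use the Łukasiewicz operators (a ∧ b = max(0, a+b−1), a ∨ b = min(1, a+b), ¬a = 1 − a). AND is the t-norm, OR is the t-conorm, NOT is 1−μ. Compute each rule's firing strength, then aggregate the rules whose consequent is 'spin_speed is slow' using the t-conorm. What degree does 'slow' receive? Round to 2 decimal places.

R1: (soiled=0.24 OR light=0.87) = 1.00; AND[max(0, a+b−1)] with medium=0.15 → w = 0.15
R2: soiled=0.24, normal=0.75, medium=0.15; AND[max(0, a+b−1)] → w = 0.00
R3: delicate=0.15 → w = 0.15
R4: delicate=0.15, soiled=0.24; AND[max(0, a+b−1)] → w = 0.00
R5: soiled=0.24, medium=0.15, delicate=0.15; AND[max(0, a+b−1)] → w = 0.00
Rules with consequent 'slow': {R1, R5} → strengths 0.15, 0.00
Aggregate via t-conorm [min(1, a+b)]: 0.15

0.15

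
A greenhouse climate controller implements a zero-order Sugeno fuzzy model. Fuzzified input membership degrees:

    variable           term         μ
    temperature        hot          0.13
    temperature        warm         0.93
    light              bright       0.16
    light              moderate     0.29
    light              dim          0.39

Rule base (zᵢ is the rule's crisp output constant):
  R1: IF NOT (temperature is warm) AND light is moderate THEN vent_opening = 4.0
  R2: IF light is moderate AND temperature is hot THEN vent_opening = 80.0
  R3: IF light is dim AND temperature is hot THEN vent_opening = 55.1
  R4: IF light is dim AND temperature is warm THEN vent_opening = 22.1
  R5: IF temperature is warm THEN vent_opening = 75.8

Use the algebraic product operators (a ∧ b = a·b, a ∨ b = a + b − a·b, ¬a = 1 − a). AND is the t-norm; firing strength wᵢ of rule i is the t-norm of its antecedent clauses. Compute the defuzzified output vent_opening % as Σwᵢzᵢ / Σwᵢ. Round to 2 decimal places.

60.23

R1 (z=4.0): ¬warm=1−0.93=0.07, moderate=0.29; AND[a·b] → w = 0.0203
R2 (z=80.0): moderate=0.29, hot=0.13; AND[a·b] → w = 0.0377
R3 (z=55.1): dim=0.39, hot=0.13; AND[a·b] → w = 0.0507
R4 (z=22.1): dim=0.39, warm=0.93; AND[a·b] → w = 0.3627
R5 (z=75.8): warm=0.93 → w = 0.9300
Weighted average = (0.0203·4.0 + 0.0377·80.0 + 0.0507·55.1 + 0.3627·22.1 + 0.9300·75.8) / (0.0203 + 0.0377 + 0.0507 + 0.3627 + 0.9300)
  = 84.4004 / 1.4014 = 60.23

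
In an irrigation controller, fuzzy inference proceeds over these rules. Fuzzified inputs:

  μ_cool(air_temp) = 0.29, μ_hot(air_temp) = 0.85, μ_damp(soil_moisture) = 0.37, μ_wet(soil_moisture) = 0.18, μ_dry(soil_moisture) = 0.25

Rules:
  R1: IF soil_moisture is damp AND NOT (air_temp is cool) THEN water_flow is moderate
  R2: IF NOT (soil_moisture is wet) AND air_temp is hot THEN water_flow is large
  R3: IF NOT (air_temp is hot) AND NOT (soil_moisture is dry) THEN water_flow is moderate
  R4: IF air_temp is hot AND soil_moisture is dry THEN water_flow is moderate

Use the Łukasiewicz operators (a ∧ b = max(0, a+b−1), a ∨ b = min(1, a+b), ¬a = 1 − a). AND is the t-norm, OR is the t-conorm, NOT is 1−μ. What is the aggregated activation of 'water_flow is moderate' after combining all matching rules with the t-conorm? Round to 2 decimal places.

0.18

R1: damp=0.37, ¬cool=1−0.29=0.71; AND[max(0, a+b−1)] → w = 0.08
R2: ¬wet=1−0.18=0.82, hot=0.85; AND[max(0, a+b−1)] → w = 0.67
R3: ¬hot=1−0.85=0.15, ¬dry=1−0.25=0.75; AND[max(0, a+b−1)] → w = 0.00
R4: hot=0.85, dry=0.25; AND[max(0, a+b−1)] → w = 0.10
Rules with consequent 'moderate': {R1, R3, R4} → strengths 0.08, 0.00, 0.10
Aggregate via t-conorm [min(1, a+b)]: 0.18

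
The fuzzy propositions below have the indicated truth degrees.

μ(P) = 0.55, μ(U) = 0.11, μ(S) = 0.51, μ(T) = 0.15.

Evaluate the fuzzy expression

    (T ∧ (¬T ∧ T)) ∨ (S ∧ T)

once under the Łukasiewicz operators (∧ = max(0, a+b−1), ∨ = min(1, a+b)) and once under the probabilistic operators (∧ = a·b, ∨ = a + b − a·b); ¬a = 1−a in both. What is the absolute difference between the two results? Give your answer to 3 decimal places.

Under Łukasiewicz:
  ¬T = 1 − 0.15 = 0.85
  ¬T ∧ T = max(0, a+b−1) on (0.85, 0.15) = 0.00
  T ∧ (¬T ∧ T) = max(0, a+b−1) on (0.15, 0.00) = 0.00
  S ∧ T = max(0, a+b−1) on (0.51, 0.15) = 0.00
  (T ∧ (¬T ∧ T)) ∨ (S ∧ T) = min(1, a+b) on (0.00, 0.00) = 0.00
  → value = 0.0000
Under probabilistic:
  ¬T = 1 − 0.1500 = 0.8500
  ¬T ∧ T = a·b on (0.8500, 0.1500) = 0.1275
  T ∧ (¬T ∧ T) = a·b on (0.1500, 0.1275) = 0.0191
  S ∧ T = a·b on (0.5100, 0.1500) = 0.0765
  (T ∧ (¬T ∧ T)) ∨ (S ∧ T) = a + b − a·b on (0.0191, 0.0765) = 0.0942
  → value = 0.0942
|0.0000 − 0.0942| = 0.094

0.094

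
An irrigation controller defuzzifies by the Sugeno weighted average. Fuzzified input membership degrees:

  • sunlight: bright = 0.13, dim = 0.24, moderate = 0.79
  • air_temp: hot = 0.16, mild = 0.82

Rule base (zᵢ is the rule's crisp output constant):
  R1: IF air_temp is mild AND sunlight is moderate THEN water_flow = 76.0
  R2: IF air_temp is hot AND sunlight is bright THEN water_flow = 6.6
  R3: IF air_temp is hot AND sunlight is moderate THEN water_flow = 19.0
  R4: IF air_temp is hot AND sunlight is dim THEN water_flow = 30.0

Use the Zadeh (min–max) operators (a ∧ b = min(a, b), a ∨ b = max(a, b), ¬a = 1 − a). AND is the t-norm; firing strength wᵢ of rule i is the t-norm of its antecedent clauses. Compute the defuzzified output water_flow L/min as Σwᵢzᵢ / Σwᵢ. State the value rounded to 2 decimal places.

55.43

R1 (z=76.0): mild=0.82, moderate=0.79; AND[min(a, b)] → w = 0.79
R2 (z=6.6): hot=0.16, bright=0.13; AND[min(a, b)] → w = 0.13
R3 (z=19.0): hot=0.16, moderate=0.79; AND[min(a, b)] → w = 0.16
R4 (z=30.0): hot=0.16, dim=0.24; AND[min(a, b)] → w = 0.16
Weighted average = (0.79·76.0 + 0.13·6.6 + 0.16·19.0 + 0.16·30.0) / (0.79 + 0.13 + 0.16 + 0.16)
  = 68.7380 / 1.2400 = 55.43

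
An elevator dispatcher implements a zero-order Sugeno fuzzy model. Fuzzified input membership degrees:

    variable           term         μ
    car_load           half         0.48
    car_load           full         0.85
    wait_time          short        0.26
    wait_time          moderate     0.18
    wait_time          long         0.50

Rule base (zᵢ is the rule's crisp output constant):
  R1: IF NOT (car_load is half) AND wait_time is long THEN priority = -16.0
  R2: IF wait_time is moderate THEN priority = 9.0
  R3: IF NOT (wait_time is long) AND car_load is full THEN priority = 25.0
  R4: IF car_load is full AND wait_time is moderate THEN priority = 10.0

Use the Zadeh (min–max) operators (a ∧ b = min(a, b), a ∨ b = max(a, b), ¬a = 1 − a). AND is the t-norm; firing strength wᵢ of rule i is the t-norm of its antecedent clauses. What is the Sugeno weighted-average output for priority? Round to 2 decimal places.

5.82

R1 (z=-16.0): ¬half=1−0.48=0.52, long=0.50; AND[min(a, b)] → w = 0.50
R2 (z=9.0): moderate=0.18 → w = 0.18
R3 (z=25.0): ¬long=1−0.50=0.50, full=0.85; AND[min(a, b)] → w = 0.50
R4 (z=10.0): full=0.85, moderate=0.18; AND[min(a, b)] → w = 0.18
Weighted average = (0.50·-16.0 + 0.18·9.0 + 0.50·25.0 + 0.18·10.0) / (0.50 + 0.18 + 0.50 + 0.18)
  = 7.9200 / 1.3600 = 5.82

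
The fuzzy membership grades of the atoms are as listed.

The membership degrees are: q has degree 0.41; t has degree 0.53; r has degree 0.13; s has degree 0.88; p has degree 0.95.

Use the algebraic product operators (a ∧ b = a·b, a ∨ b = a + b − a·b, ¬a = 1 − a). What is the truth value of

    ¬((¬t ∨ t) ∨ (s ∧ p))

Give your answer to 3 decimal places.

¬t = 1 − 0.5300 = 0.4700
¬t ∨ t = a + b − a·b on (0.4700, 0.5300) = 0.7509
s ∧ p = a·b on (0.8800, 0.9500) = 0.8360
(¬t ∨ t) ∨ (s ∧ p) = a + b − a·b on (0.7509, 0.8360) = 0.9591
¬((¬t ∨ t) ∨ (s ∧ p)) = 1 − 0.9591 = 0.0409

0.041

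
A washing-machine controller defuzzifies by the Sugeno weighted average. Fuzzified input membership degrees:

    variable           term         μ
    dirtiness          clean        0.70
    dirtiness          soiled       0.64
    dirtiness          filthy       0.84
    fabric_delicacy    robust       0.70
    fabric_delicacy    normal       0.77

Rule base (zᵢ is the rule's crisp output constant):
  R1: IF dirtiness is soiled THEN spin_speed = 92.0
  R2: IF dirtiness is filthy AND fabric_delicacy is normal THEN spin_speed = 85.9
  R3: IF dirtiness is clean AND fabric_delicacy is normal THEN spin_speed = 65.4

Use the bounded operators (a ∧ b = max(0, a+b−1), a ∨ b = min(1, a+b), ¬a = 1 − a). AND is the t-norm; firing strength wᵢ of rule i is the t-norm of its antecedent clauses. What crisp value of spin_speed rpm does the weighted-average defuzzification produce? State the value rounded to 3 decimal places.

R1 (z=92.0): soiled=0.64 → w = 0.64
R2 (z=85.9): filthy=0.84, normal=0.77; AND[max(0, a+b−1)] → w = 0.61
R3 (z=65.4): clean=0.70, normal=0.77; AND[max(0, a+b−1)] → w = 0.47
Weighted average = (0.64·92.0 + 0.61·85.9 + 0.47·65.4) / (0.64 + 0.61 + 0.47)
  = 142.0170 / 1.7200 = 82.568

82.568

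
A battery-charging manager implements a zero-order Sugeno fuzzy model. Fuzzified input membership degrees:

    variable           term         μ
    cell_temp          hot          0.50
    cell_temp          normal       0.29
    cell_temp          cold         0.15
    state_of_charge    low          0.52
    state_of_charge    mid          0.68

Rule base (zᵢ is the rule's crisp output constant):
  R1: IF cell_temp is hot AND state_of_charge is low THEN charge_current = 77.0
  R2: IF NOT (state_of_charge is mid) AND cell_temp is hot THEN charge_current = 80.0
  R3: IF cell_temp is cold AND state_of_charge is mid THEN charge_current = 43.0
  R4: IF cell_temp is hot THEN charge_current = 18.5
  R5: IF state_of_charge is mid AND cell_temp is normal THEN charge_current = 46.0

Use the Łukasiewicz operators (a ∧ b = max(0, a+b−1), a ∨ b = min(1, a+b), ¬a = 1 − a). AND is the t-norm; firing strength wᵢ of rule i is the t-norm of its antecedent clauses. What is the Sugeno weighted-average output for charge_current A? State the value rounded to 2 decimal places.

R1 (z=77.0): hot=0.50, low=0.52; AND[max(0, a+b−1)] → w = 0.02
R2 (z=80.0): ¬mid=1−0.68=0.32, hot=0.50; AND[max(0, a+b−1)] → w = 0.00
R3 (z=43.0): cold=0.15, mid=0.68; AND[max(0, a+b−1)] → w = 0.00
R4 (z=18.5): hot=0.50 → w = 0.50
R5 (z=46.0): mid=0.68, normal=0.29; AND[max(0, a+b−1)] → w = 0.00
Weighted average = (0.02·77.0 + 0.00·80.0 + 0.00·43.0 + 0.50·18.5 + 0.00·46.0) / (0.02 + 0.00 + 0.00 + 0.50 + 0.00)
  = 10.7900 / 0.5200 = 20.75

20.75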